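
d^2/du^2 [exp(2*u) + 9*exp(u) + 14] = (4*exp(u) + 9)*exp(u)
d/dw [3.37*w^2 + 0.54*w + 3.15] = 6.74*w + 0.54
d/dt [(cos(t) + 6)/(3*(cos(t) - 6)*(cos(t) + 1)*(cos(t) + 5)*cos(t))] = (3*cos(t)^4 + 24*cos(t)^3 - 31*cos(t)^2 - 372*cos(t) - 180)*sin(t)/(3*(cos(t) - 6)^2*(cos(t) + 1)^2*(cos(t) + 5)^2*cos(t)^2)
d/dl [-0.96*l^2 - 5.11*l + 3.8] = -1.92*l - 5.11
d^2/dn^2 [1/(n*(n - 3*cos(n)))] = (-3*n^2*(n - 3*cos(n))*cos(n) + 2*n^2*(3*sin(n) + 1)^2 + 2*n*(n - 3*cos(n))*(3*sin(n) + 1) + 2*(n - 3*cos(n))^2)/(n^3*(n - 3*cos(n))^3)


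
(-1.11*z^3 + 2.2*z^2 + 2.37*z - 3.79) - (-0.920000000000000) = -1.11*z^3 + 2.2*z^2 + 2.37*z - 2.87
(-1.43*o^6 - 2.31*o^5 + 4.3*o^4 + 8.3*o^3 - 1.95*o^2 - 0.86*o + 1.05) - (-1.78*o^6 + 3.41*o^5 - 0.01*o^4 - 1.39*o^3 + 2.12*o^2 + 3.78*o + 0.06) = 0.35*o^6 - 5.72*o^5 + 4.31*o^4 + 9.69*o^3 - 4.07*o^2 - 4.64*o + 0.99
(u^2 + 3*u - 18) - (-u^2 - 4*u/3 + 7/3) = 2*u^2 + 13*u/3 - 61/3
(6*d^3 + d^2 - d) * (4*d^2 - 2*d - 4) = 24*d^5 - 8*d^4 - 30*d^3 - 2*d^2 + 4*d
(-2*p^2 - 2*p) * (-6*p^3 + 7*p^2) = 12*p^5 - 2*p^4 - 14*p^3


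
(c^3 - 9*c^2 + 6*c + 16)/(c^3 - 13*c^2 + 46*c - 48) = (c + 1)/(c - 3)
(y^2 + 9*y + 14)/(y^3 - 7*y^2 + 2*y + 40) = (y + 7)/(y^2 - 9*y + 20)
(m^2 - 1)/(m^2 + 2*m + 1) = (m - 1)/(m + 1)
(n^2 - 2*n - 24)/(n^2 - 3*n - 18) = (n + 4)/(n + 3)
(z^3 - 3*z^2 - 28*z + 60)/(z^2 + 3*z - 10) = z - 6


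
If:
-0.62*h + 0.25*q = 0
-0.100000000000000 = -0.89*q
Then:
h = 0.05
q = 0.11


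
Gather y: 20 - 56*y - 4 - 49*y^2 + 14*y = -49*y^2 - 42*y + 16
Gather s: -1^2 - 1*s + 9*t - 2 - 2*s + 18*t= -3*s + 27*t - 3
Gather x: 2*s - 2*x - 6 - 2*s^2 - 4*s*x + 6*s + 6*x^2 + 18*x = -2*s^2 + 8*s + 6*x^2 + x*(16 - 4*s) - 6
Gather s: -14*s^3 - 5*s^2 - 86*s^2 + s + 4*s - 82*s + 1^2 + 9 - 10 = -14*s^3 - 91*s^2 - 77*s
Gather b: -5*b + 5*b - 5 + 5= 0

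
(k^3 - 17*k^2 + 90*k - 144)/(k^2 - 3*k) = k - 14 + 48/k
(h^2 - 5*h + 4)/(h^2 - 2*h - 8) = (h - 1)/(h + 2)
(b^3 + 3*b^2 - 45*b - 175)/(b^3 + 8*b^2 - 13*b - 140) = (b^2 - 2*b - 35)/(b^2 + 3*b - 28)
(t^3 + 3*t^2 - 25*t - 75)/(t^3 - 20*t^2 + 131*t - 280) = (t^2 + 8*t + 15)/(t^2 - 15*t + 56)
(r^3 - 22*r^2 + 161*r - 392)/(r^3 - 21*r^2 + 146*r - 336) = (r - 7)/(r - 6)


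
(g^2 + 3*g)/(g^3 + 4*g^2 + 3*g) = 1/(g + 1)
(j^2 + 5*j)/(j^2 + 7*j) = (j + 5)/(j + 7)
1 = 1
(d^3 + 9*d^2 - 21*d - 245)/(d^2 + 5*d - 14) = (d^2 + 2*d - 35)/(d - 2)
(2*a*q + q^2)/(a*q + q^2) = (2*a + q)/(a + q)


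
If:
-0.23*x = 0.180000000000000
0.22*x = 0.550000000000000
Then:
No Solution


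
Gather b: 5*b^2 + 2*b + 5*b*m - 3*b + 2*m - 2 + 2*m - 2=5*b^2 + b*(5*m - 1) + 4*m - 4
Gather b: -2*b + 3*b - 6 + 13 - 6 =b + 1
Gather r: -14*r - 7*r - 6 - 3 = -21*r - 9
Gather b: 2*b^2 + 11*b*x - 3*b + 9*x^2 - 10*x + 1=2*b^2 + b*(11*x - 3) + 9*x^2 - 10*x + 1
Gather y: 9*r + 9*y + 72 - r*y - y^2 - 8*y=9*r - y^2 + y*(1 - r) + 72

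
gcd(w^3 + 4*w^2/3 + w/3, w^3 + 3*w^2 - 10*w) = w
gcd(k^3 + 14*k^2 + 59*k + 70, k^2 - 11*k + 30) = 1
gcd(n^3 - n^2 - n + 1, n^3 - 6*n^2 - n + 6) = n^2 - 1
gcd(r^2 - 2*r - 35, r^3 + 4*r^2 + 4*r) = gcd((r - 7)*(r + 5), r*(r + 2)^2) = 1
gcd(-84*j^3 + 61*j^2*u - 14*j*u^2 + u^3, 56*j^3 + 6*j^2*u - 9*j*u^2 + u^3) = 28*j^2 - 11*j*u + u^2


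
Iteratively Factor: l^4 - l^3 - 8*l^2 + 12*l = (l - 2)*(l^3 + l^2 - 6*l) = (l - 2)^2*(l^2 + 3*l) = l*(l - 2)^2*(l + 3)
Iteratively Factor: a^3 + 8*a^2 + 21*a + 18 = (a + 2)*(a^2 + 6*a + 9) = (a + 2)*(a + 3)*(a + 3)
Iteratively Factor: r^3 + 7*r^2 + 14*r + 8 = (r + 4)*(r^2 + 3*r + 2) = (r + 1)*(r + 4)*(r + 2)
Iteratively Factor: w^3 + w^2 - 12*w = (w + 4)*(w^2 - 3*w) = (w - 3)*(w + 4)*(w)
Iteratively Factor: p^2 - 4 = (p + 2)*(p - 2)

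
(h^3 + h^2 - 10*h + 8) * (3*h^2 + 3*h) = 3*h^5 + 6*h^4 - 27*h^3 - 6*h^2 + 24*h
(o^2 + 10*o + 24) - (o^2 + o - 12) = 9*o + 36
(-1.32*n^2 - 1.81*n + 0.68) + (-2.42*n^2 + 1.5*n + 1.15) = -3.74*n^2 - 0.31*n + 1.83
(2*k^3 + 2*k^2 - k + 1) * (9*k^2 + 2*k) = 18*k^5 + 22*k^4 - 5*k^3 + 7*k^2 + 2*k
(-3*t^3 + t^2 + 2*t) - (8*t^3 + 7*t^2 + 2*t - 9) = -11*t^3 - 6*t^2 + 9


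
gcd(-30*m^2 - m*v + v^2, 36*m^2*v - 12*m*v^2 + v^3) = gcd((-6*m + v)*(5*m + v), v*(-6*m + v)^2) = -6*m + v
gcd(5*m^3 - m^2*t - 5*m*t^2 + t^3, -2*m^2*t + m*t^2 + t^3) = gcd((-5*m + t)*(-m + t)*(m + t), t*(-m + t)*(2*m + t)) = -m + t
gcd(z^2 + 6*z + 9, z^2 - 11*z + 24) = 1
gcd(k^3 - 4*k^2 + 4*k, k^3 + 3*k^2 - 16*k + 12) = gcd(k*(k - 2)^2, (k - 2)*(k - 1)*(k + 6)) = k - 2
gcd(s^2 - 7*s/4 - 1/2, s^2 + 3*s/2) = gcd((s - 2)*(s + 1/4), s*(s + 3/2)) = 1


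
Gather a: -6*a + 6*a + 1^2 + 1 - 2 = 0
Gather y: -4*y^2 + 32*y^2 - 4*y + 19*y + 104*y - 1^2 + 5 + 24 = 28*y^2 + 119*y + 28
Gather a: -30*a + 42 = 42 - 30*a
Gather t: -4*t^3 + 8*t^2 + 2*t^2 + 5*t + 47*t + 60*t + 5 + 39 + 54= -4*t^3 + 10*t^2 + 112*t + 98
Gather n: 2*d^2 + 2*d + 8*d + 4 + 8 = 2*d^2 + 10*d + 12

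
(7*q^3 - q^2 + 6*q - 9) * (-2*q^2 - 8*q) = -14*q^5 - 54*q^4 - 4*q^3 - 30*q^2 + 72*q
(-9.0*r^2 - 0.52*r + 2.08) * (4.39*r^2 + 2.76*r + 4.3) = -39.51*r^4 - 27.1228*r^3 - 31.004*r^2 + 3.5048*r + 8.944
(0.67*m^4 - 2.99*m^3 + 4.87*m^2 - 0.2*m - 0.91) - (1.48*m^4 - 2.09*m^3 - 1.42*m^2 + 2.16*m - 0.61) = -0.81*m^4 - 0.9*m^3 + 6.29*m^2 - 2.36*m - 0.3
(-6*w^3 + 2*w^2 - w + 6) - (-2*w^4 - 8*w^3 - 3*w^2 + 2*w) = 2*w^4 + 2*w^3 + 5*w^2 - 3*w + 6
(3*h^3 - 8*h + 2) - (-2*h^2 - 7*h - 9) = 3*h^3 + 2*h^2 - h + 11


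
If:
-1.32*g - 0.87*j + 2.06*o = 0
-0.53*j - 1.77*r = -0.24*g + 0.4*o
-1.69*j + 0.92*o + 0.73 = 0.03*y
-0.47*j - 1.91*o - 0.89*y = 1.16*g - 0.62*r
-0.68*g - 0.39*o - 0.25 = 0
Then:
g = -0.34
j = 0.40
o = -0.05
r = -0.16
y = 0.23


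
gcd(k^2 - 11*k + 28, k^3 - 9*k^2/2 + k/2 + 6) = k - 4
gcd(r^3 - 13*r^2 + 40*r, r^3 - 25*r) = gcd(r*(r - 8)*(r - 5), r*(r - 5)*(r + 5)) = r^2 - 5*r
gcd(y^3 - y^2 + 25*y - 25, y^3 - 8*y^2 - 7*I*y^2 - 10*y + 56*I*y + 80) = y - 5*I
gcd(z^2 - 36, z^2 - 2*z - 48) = z + 6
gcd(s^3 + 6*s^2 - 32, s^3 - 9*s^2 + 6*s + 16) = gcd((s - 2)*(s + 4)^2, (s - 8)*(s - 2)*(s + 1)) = s - 2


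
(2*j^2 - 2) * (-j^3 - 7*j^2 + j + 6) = -2*j^5 - 14*j^4 + 4*j^3 + 26*j^2 - 2*j - 12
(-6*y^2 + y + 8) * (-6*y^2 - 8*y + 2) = 36*y^4 + 42*y^3 - 68*y^2 - 62*y + 16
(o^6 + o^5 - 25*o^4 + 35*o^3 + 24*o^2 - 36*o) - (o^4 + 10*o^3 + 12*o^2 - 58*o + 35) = o^6 + o^5 - 26*o^4 + 25*o^3 + 12*o^2 + 22*o - 35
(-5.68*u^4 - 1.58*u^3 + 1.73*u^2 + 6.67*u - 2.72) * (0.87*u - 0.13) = -4.9416*u^5 - 0.6362*u^4 + 1.7105*u^3 + 5.578*u^2 - 3.2335*u + 0.3536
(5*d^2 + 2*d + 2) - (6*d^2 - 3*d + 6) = -d^2 + 5*d - 4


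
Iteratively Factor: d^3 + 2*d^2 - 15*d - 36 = (d + 3)*(d^2 - d - 12) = (d - 4)*(d + 3)*(d + 3)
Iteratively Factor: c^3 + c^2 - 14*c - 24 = (c + 3)*(c^2 - 2*c - 8) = (c - 4)*(c + 3)*(c + 2)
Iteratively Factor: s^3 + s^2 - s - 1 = (s + 1)*(s^2 - 1) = (s + 1)^2*(s - 1)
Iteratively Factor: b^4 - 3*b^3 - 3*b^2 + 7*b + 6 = (b - 3)*(b^3 - 3*b - 2) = (b - 3)*(b - 2)*(b^2 + 2*b + 1) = (b - 3)*(b - 2)*(b + 1)*(b + 1)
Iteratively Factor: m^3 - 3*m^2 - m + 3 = (m - 3)*(m^2 - 1) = (m - 3)*(m - 1)*(m + 1)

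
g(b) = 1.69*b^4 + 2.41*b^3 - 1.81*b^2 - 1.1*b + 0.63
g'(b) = 6.76*b^3 + 7.23*b^2 - 3.62*b - 1.1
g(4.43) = 820.64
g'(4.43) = 712.45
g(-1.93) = 2.13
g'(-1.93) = -15.78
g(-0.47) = 0.58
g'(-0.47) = 1.50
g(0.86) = 0.80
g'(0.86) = 5.43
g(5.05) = 1358.43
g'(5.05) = 1035.61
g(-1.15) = -1.21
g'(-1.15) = 2.34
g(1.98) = 36.04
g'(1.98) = 72.55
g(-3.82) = 203.94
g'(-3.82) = -258.59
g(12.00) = 38935.11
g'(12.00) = 12677.86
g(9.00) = 12689.10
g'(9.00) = 5479.99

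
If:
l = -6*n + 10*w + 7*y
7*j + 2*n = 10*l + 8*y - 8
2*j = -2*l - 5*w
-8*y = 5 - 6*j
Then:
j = 4*y/3 + 5/6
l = 17*y/105 + 229/210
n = y/7 - 41/28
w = -314*y/525 - 404/525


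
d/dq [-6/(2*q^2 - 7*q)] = 6*(4*q - 7)/(q^2*(2*q - 7)^2)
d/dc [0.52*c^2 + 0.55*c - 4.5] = 1.04*c + 0.55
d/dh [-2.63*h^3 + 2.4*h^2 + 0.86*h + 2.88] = -7.89*h^2 + 4.8*h + 0.86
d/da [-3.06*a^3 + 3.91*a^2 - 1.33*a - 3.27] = -9.18*a^2 + 7.82*a - 1.33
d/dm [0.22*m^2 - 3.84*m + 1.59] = 0.44*m - 3.84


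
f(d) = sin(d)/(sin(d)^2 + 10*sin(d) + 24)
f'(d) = (-2*sin(d)*cos(d) - 10*cos(d))*sin(d)/(sin(d)^2 + 10*sin(d) + 24)^2 + cos(d)/(sin(d)^2 + 10*sin(d) + 24) = (cos(d)^2 + 23)*cos(d)/((sin(d) + 4)^2*(sin(d) + 6)^2)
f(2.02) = 0.03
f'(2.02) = -0.01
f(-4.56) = 0.03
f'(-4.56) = -0.00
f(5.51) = -0.04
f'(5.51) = 0.05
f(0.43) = 0.01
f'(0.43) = 0.03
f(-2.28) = -0.04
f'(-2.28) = -0.05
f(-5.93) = 0.01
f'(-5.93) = 0.03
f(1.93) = 0.03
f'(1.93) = -0.01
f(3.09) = 0.00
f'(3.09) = -0.04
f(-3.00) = -0.00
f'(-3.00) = -0.05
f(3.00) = 0.01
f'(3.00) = -0.04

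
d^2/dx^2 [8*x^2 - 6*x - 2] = 16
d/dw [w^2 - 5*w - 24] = 2*w - 5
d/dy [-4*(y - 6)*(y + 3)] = 12 - 8*y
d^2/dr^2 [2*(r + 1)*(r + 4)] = 4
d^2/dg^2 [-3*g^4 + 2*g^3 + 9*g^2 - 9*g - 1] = -36*g^2 + 12*g + 18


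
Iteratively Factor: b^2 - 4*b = (b - 4)*(b)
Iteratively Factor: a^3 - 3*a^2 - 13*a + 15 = (a + 3)*(a^2 - 6*a + 5) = (a - 5)*(a + 3)*(a - 1)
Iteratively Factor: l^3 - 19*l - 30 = (l + 2)*(l^2 - 2*l - 15) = (l - 5)*(l + 2)*(l + 3)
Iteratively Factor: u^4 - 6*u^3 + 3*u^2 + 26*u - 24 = (u + 2)*(u^3 - 8*u^2 + 19*u - 12) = (u - 3)*(u + 2)*(u^2 - 5*u + 4) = (u - 3)*(u - 1)*(u + 2)*(u - 4)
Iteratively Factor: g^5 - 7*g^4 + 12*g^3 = (g)*(g^4 - 7*g^3 + 12*g^2) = g*(g - 3)*(g^3 - 4*g^2) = g^2*(g - 3)*(g^2 - 4*g) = g^3*(g - 3)*(g - 4)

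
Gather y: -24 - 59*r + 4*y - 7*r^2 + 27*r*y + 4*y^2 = -7*r^2 - 59*r + 4*y^2 + y*(27*r + 4) - 24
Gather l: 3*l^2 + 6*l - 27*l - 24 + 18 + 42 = 3*l^2 - 21*l + 36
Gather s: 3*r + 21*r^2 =21*r^2 + 3*r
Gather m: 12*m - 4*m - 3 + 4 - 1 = 8*m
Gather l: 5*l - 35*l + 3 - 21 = -30*l - 18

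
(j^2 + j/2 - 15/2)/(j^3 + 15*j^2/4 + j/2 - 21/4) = 2*(2*j - 5)/(4*j^2 + 3*j - 7)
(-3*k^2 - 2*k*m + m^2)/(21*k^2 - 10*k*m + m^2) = (-k - m)/(7*k - m)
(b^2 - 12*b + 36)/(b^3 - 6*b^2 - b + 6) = (b - 6)/(b^2 - 1)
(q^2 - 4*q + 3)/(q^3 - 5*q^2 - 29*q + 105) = (q - 1)/(q^2 - 2*q - 35)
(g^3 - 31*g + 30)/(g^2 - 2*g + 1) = (g^2 + g - 30)/(g - 1)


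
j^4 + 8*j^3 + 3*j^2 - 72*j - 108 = (j - 3)*(j + 2)*(j + 3)*(j + 6)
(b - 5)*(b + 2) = b^2 - 3*b - 10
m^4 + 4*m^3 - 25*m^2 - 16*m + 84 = (m - 3)*(m - 2)*(m + 2)*(m + 7)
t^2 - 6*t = t*(t - 6)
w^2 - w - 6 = (w - 3)*(w + 2)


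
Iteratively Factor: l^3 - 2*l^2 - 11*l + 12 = (l - 1)*(l^2 - l - 12) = (l - 1)*(l + 3)*(l - 4)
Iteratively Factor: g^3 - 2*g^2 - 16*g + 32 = (g + 4)*(g^2 - 6*g + 8) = (g - 2)*(g + 4)*(g - 4)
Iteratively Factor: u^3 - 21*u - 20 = (u + 1)*(u^2 - u - 20) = (u + 1)*(u + 4)*(u - 5)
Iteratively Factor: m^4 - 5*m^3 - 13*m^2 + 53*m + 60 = (m + 1)*(m^3 - 6*m^2 - 7*m + 60) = (m - 4)*(m + 1)*(m^2 - 2*m - 15) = (m - 4)*(m + 1)*(m + 3)*(m - 5)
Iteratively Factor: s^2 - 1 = (s - 1)*(s + 1)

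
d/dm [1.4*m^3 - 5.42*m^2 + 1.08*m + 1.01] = 4.2*m^2 - 10.84*m + 1.08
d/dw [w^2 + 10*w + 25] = 2*w + 10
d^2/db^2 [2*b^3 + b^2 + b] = 12*b + 2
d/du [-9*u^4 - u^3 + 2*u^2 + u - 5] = -36*u^3 - 3*u^2 + 4*u + 1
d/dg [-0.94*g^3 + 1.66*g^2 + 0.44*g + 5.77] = -2.82*g^2 + 3.32*g + 0.44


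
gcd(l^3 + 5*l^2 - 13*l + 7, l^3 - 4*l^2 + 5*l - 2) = l^2 - 2*l + 1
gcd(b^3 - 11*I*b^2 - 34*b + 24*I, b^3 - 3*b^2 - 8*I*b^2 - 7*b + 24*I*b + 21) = b - I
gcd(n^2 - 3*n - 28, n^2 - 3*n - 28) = n^2 - 3*n - 28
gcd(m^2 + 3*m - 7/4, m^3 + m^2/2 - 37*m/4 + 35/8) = m^2 + 3*m - 7/4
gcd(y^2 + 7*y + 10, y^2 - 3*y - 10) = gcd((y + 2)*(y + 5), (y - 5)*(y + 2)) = y + 2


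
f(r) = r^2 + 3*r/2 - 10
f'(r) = 2*r + 3/2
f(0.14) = -9.77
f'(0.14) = 1.78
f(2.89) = 2.69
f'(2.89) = 7.28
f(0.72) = -8.40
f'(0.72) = 2.94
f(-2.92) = -5.85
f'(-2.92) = -4.34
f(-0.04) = -10.06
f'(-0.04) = 1.42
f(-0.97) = -10.51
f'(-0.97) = -0.44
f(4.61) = 18.17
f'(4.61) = 10.72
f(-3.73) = -1.68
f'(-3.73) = -5.96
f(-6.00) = 17.00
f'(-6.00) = -10.50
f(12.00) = 152.00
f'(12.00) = 25.50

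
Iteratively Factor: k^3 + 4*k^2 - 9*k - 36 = (k + 4)*(k^2 - 9) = (k - 3)*(k + 4)*(k + 3)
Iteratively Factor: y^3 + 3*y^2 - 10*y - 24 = (y + 2)*(y^2 + y - 12) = (y + 2)*(y + 4)*(y - 3)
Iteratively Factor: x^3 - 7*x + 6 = (x - 2)*(x^2 + 2*x - 3) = (x - 2)*(x + 3)*(x - 1)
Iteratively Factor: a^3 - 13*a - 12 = (a + 1)*(a^2 - a - 12) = (a - 4)*(a + 1)*(a + 3)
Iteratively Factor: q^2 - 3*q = (q)*(q - 3)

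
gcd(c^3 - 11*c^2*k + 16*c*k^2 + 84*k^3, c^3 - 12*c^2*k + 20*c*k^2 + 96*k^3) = c^2 - 4*c*k - 12*k^2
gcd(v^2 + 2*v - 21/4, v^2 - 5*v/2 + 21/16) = 1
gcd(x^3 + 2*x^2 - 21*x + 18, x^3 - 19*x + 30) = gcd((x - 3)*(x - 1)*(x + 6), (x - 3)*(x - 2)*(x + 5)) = x - 3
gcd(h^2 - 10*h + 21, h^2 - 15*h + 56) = h - 7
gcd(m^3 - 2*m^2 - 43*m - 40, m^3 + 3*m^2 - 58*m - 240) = m^2 - 3*m - 40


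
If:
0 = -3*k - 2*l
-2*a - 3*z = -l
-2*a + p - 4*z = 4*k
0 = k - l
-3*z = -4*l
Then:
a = 0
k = 0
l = 0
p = 0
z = 0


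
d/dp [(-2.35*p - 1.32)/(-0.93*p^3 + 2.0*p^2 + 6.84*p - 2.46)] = (-4.371*p^3 + 1.0172*p^2 + 5.28*p + 14.8098)/(0.8649*p^6 - 3.72*p^5 - 8.7224*p^4 + 31.9356*p^3 + 36.9456*p^2 - 33.6528*p + 6.0516)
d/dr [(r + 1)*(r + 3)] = 2*r + 4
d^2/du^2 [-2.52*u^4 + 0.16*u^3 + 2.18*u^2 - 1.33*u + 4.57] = -30.24*u^2 + 0.96*u + 4.36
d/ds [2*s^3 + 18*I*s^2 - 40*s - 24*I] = 6*s^2 + 36*I*s - 40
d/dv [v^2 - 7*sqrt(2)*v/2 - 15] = 2*v - 7*sqrt(2)/2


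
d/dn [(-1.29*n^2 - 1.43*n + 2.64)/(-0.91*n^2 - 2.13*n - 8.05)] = (1.4464*n^2 + 25.5738*n + 17.1347)/(0.8281*n^4 + 3.8766*n^3 + 19.1879*n^2 + 34.293*n + 64.8025)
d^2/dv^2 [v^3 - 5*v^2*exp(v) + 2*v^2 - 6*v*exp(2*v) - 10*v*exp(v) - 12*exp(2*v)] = -5*v^2*exp(v) - 24*v*exp(2*v) - 30*v*exp(v) + 6*v - 72*exp(2*v) - 30*exp(v) + 4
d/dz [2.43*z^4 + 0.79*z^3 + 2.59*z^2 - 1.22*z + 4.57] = 9.72*z^3 + 2.37*z^2 + 5.18*z - 1.22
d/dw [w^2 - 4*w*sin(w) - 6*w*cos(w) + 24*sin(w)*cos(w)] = 6*w*sin(w) - 4*w*cos(w) + 2*w - 4*sin(w) - 6*cos(w) + 24*cos(2*w)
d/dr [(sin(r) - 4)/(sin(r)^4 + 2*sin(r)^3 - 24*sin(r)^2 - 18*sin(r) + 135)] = 3*(-sin(r)^3 + sin(r)^2 + 19*sin(r) - 7)*cos(r)/((sin(r) - 3)^3*(sin(r) + 3)^2*(sin(r) + 5)^2)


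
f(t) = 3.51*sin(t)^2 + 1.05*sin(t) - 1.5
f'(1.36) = 1.66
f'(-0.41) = -1.60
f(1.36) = 2.88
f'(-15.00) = 2.67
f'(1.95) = -2.80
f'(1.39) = 1.43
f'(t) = 7.02*sin(t)*cos(t) + 1.05*cos(t) = (7.02*sin(t) + 1.05)*cos(t)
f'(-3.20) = -1.46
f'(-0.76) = -2.74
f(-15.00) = -0.70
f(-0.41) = -1.36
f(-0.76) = -0.56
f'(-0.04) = 0.77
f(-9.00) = -1.34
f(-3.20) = -1.43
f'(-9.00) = 1.68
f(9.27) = -1.25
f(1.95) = 2.50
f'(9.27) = -2.11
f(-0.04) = -1.54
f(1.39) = 2.93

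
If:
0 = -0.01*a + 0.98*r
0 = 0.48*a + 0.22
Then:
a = -0.46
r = -0.00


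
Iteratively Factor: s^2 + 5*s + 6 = (s + 3)*(s + 2)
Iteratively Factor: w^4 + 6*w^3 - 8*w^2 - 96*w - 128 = (w + 4)*(w^3 + 2*w^2 - 16*w - 32) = (w + 4)^2*(w^2 - 2*w - 8) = (w + 2)*(w + 4)^2*(w - 4)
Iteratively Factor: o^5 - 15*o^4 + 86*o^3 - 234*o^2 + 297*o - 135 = (o - 3)*(o^4 - 12*o^3 + 50*o^2 - 84*o + 45) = (o - 5)*(o - 3)*(o^3 - 7*o^2 + 15*o - 9) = (o - 5)*(o - 3)*(o - 1)*(o^2 - 6*o + 9) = (o - 5)*(o - 3)^2*(o - 1)*(o - 3)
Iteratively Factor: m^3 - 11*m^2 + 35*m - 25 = (m - 5)*(m^2 - 6*m + 5) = (m - 5)^2*(m - 1)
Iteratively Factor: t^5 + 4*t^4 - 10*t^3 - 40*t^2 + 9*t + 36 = (t + 1)*(t^4 + 3*t^3 - 13*t^2 - 27*t + 36) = (t - 3)*(t + 1)*(t^3 + 6*t^2 + 5*t - 12) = (t - 3)*(t + 1)*(t + 4)*(t^2 + 2*t - 3) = (t - 3)*(t - 1)*(t + 1)*(t + 4)*(t + 3)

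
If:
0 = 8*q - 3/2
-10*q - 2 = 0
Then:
No Solution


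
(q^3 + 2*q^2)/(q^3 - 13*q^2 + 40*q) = q*(q + 2)/(q^2 - 13*q + 40)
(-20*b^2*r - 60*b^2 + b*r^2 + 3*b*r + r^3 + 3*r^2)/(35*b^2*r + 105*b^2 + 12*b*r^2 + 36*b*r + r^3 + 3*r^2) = (-4*b + r)/(7*b + r)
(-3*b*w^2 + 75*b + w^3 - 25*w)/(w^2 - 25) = -3*b + w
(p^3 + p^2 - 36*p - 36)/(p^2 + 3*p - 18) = (p^2 - 5*p - 6)/(p - 3)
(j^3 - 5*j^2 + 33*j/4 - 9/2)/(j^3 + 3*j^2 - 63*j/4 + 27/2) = (j - 2)/(j + 6)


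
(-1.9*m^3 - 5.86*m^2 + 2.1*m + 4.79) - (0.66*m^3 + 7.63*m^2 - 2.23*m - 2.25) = -2.56*m^3 - 13.49*m^2 + 4.33*m + 7.04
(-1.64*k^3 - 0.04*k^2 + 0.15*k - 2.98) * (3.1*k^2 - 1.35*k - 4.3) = -5.084*k^5 + 2.09*k^4 + 7.571*k^3 - 9.2685*k^2 + 3.378*k + 12.814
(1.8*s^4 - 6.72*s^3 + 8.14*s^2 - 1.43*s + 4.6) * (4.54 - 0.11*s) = -0.198*s^5 + 8.9112*s^4 - 31.4042*s^3 + 37.1129*s^2 - 6.9982*s + 20.884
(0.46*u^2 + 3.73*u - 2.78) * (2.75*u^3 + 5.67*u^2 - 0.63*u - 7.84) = 1.265*u^5 + 12.8657*u^4 + 13.2143*u^3 - 21.7189*u^2 - 27.4918*u + 21.7952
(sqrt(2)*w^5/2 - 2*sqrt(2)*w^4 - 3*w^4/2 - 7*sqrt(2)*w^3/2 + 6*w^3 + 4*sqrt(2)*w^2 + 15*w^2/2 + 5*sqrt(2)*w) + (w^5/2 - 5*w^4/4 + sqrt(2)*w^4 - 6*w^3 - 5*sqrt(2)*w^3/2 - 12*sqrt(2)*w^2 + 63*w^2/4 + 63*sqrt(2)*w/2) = w^5/2 + sqrt(2)*w^5/2 - 11*w^4/4 - sqrt(2)*w^4 - 6*sqrt(2)*w^3 - 8*sqrt(2)*w^2 + 93*w^2/4 + 73*sqrt(2)*w/2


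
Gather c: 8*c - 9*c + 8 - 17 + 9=-c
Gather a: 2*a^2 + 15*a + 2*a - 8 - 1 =2*a^2 + 17*a - 9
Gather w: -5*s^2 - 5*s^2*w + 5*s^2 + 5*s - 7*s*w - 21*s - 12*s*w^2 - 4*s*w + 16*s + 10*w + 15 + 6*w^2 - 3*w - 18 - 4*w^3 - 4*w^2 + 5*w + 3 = -4*w^3 + w^2*(2 - 12*s) + w*(-5*s^2 - 11*s + 12)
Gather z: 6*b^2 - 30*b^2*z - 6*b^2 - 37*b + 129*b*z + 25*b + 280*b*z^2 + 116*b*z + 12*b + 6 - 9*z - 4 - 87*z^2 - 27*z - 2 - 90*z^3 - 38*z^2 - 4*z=-90*z^3 + z^2*(280*b - 125) + z*(-30*b^2 + 245*b - 40)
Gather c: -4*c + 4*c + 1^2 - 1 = 0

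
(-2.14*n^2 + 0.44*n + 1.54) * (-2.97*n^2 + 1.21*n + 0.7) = 6.3558*n^4 - 3.8962*n^3 - 5.5394*n^2 + 2.1714*n + 1.078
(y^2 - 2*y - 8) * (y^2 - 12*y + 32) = y^4 - 14*y^3 + 48*y^2 + 32*y - 256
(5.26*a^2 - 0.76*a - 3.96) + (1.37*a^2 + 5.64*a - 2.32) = 6.63*a^2 + 4.88*a - 6.28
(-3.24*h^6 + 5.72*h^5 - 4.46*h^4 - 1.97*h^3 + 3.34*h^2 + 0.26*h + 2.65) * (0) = 0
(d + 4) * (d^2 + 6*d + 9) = d^3 + 10*d^2 + 33*d + 36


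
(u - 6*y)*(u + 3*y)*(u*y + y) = u^3*y - 3*u^2*y^2 + u^2*y - 18*u*y^3 - 3*u*y^2 - 18*y^3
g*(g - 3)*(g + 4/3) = g^3 - 5*g^2/3 - 4*g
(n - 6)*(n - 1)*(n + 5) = n^3 - 2*n^2 - 29*n + 30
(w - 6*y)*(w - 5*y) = w^2 - 11*w*y + 30*y^2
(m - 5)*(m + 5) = m^2 - 25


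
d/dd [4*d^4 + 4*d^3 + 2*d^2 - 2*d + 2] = 16*d^3 + 12*d^2 + 4*d - 2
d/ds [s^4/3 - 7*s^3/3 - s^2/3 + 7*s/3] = 4*s^3/3 - 7*s^2 - 2*s/3 + 7/3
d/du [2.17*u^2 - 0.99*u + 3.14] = 4.34*u - 0.99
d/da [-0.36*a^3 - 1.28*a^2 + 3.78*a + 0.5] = -1.08*a^2 - 2.56*a + 3.78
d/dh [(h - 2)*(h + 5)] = 2*h + 3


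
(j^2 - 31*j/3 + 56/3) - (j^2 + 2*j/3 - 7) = 77/3 - 11*j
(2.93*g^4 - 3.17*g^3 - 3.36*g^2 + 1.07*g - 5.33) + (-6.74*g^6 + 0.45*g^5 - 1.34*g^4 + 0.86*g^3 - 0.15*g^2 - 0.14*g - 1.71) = -6.74*g^6 + 0.45*g^5 + 1.59*g^4 - 2.31*g^3 - 3.51*g^2 + 0.93*g - 7.04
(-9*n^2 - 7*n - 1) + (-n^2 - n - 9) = -10*n^2 - 8*n - 10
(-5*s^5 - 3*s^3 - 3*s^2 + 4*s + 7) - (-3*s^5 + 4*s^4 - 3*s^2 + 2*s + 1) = -2*s^5 - 4*s^4 - 3*s^3 + 2*s + 6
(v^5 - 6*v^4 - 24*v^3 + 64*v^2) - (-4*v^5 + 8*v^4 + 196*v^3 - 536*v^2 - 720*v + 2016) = 5*v^5 - 14*v^4 - 220*v^3 + 600*v^2 + 720*v - 2016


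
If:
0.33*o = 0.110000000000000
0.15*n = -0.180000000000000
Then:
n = -1.20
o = 0.33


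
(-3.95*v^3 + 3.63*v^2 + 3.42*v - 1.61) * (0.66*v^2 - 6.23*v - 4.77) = -2.607*v^5 + 27.0043*v^4 - 1.5162*v^3 - 39.6843*v^2 - 6.2831*v + 7.6797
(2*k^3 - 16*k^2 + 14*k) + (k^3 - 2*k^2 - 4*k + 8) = 3*k^3 - 18*k^2 + 10*k + 8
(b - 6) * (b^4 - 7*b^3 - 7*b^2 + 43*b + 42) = b^5 - 13*b^4 + 35*b^3 + 85*b^2 - 216*b - 252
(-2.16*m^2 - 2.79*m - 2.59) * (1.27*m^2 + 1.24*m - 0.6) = -2.7432*m^4 - 6.2217*m^3 - 5.4529*m^2 - 1.5376*m + 1.554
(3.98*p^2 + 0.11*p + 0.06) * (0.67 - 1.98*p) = -7.8804*p^3 + 2.4488*p^2 - 0.0451*p + 0.0402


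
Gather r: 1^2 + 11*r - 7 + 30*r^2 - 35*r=30*r^2 - 24*r - 6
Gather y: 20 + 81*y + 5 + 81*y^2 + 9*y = 81*y^2 + 90*y + 25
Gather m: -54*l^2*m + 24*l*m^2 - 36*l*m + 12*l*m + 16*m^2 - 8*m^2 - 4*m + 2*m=m^2*(24*l + 8) + m*(-54*l^2 - 24*l - 2)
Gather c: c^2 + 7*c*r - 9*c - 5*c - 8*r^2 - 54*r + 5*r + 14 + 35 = c^2 + c*(7*r - 14) - 8*r^2 - 49*r + 49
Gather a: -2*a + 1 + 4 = 5 - 2*a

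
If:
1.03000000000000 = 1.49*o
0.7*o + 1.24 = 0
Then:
No Solution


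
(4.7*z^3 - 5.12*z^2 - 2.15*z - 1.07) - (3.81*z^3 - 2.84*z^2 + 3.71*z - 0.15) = 0.89*z^3 - 2.28*z^2 - 5.86*z - 0.92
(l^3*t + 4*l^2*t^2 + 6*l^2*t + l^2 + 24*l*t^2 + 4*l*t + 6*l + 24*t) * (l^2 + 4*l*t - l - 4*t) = l^5*t + 8*l^4*t^2 + 5*l^4*t + l^4 + 16*l^3*t^3 + 40*l^3*t^2 + 2*l^3*t + 5*l^3 + 80*l^2*t^3 - 32*l^2*t^2 + 40*l^2*t - 6*l^2 - 96*l*t^3 + 80*l*t^2 - 48*l*t - 96*t^2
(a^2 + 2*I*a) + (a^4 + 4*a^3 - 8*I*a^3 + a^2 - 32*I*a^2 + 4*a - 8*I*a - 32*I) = a^4 + 4*a^3 - 8*I*a^3 + 2*a^2 - 32*I*a^2 + 4*a - 6*I*a - 32*I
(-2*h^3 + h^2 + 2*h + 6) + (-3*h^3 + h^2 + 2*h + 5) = -5*h^3 + 2*h^2 + 4*h + 11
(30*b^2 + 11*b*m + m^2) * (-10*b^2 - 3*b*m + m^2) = -300*b^4 - 200*b^3*m - 13*b^2*m^2 + 8*b*m^3 + m^4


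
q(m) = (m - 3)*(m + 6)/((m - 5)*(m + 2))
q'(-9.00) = -0.07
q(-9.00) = 0.37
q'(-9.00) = -0.07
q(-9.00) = 0.37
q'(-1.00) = -2.94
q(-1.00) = 3.33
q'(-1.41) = -8.28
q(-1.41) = 5.35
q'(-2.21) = -64.85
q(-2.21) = -13.04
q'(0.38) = -0.65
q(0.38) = 1.52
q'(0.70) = -0.56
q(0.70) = 1.33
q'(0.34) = -0.67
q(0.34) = 1.55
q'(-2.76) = -5.00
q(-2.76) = -3.16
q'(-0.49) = -1.36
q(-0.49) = 2.32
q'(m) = (m - 3)/((m - 5)*(m + 2)) - (m - 3)*(m + 6)/((m - 5)*(m + 2)^2) + (m + 6)/((m - 5)*(m + 2)) - (m - 3)*(m + 6)/((m - 5)^2*(m + 2)) = 2*(-3*m^2 + 8*m - 42)/(m^4 - 6*m^3 - 11*m^2 + 60*m + 100)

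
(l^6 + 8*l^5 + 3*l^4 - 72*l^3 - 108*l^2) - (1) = l^6 + 8*l^5 + 3*l^4 - 72*l^3 - 108*l^2 - 1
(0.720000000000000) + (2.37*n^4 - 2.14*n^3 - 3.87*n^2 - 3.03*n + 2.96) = 2.37*n^4 - 2.14*n^3 - 3.87*n^2 - 3.03*n + 3.68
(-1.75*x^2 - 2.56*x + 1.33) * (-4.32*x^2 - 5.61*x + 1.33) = 7.56*x^4 + 20.8767*x^3 + 6.2885*x^2 - 10.8661*x + 1.7689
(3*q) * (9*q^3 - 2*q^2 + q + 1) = 27*q^4 - 6*q^3 + 3*q^2 + 3*q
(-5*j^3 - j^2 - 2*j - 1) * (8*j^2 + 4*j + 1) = -40*j^5 - 28*j^4 - 25*j^3 - 17*j^2 - 6*j - 1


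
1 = 1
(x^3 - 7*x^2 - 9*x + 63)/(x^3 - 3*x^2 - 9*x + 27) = (x - 7)/(x - 3)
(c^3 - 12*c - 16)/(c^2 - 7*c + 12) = (c^2 + 4*c + 4)/(c - 3)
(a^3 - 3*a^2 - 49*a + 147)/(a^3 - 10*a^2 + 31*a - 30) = (a^2 - 49)/(a^2 - 7*a + 10)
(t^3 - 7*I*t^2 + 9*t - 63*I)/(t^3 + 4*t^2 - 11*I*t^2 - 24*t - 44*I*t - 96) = (t^2 - 4*I*t + 21)/(t^2 + t*(4 - 8*I) - 32*I)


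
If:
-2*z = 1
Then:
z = -1/2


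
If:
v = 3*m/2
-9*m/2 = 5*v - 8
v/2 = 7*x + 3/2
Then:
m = 2/3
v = 1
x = -1/7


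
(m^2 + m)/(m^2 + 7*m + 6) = m/(m + 6)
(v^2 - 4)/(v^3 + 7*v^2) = (v^2 - 4)/(v^2*(v + 7))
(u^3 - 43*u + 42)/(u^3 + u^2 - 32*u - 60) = (u^2 + 6*u - 7)/(u^2 + 7*u + 10)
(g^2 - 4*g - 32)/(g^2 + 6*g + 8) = (g - 8)/(g + 2)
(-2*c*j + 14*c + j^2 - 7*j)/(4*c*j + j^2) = (-2*c*j + 14*c + j^2 - 7*j)/(j*(4*c + j))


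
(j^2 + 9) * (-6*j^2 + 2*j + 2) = -6*j^4 + 2*j^3 - 52*j^2 + 18*j + 18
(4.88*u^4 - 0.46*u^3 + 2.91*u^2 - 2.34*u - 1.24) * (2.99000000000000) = 14.5912*u^4 - 1.3754*u^3 + 8.7009*u^2 - 6.9966*u - 3.7076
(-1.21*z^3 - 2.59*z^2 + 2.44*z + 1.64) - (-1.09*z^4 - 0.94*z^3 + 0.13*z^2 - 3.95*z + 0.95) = 1.09*z^4 - 0.27*z^3 - 2.72*z^2 + 6.39*z + 0.69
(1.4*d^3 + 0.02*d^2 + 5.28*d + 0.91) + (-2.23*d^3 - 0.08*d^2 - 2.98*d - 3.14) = -0.83*d^3 - 0.06*d^2 + 2.3*d - 2.23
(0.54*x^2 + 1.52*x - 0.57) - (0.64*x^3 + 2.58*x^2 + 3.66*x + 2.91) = -0.64*x^3 - 2.04*x^2 - 2.14*x - 3.48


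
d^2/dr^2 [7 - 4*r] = 0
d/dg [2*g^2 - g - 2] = 4*g - 1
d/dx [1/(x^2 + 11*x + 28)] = (-2*x - 11)/(x^2 + 11*x + 28)^2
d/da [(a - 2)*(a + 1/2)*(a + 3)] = 3*a^2 + 3*a - 11/2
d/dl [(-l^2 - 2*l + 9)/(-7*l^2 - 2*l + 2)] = 2*(-6*l^2 + 61*l + 7)/(49*l^4 + 28*l^3 - 24*l^2 - 8*l + 4)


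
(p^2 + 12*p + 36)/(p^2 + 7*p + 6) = (p + 6)/(p + 1)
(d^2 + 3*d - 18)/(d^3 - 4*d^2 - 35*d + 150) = (d - 3)/(d^2 - 10*d + 25)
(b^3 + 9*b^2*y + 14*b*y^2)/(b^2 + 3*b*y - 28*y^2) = b*(-b - 2*y)/(-b + 4*y)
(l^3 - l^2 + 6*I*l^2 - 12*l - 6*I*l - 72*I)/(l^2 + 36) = (l^2 - l - 12)/(l - 6*I)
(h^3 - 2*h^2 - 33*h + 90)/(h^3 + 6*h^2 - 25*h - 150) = (h - 3)/(h + 5)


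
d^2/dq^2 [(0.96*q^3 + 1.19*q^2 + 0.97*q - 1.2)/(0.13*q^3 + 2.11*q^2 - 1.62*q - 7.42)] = (5.55111512312578e-17*q^7 - 0.486434000000001*q^6 + 1.311414*q^5 + 13.968942*q^4 + 63.083382*q^3 + 161.711916*q^2 + 425.909868*q + 63.841216)/(0.002197*q^9 + 0.106977*q^8 + 1.654185*q^7 + 6.351541*q^6 - 32.825526*q^5 - 73.115382*q^4 + 169.398732*q^3 + 290.087868*q^2 - 267.574104*q - 408.518488)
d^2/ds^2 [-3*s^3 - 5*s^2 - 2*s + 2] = -18*s - 10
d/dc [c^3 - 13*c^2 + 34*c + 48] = 3*c^2 - 26*c + 34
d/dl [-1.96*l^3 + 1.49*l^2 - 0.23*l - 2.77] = -5.88*l^2 + 2.98*l - 0.23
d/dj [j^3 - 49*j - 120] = 3*j^2 - 49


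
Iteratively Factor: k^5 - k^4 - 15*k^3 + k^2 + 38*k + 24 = (k + 1)*(k^4 - 2*k^3 - 13*k^2 + 14*k + 24) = (k - 4)*(k + 1)*(k^3 + 2*k^2 - 5*k - 6) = (k - 4)*(k - 2)*(k + 1)*(k^2 + 4*k + 3) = (k - 4)*(k - 2)*(k + 1)*(k + 3)*(k + 1)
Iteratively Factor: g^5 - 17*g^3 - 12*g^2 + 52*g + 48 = (g - 2)*(g^4 + 2*g^3 - 13*g^2 - 38*g - 24) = (g - 2)*(g + 2)*(g^3 - 13*g - 12) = (g - 2)*(g + 2)*(g + 3)*(g^2 - 3*g - 4) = (g - 2)*(g + 1)*(g + 2)*(g + 3)*(g - 4)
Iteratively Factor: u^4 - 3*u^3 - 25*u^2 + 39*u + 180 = (u - 5)*(u^3 + 2*u^2 - 15*u - 36) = (u - 5)*(u + 3)*(u^2 - u - 12) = (u - 5)*(u + 3)^2*(u - 4)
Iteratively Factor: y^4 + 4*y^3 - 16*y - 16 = (y + 2)*(y^3 + 2*y^2 - 4*y - 8) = (y - 2)*(y + 2)*(y^2 + 4*y + 4) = (y - 2)*(y + 2)^2*(y + 2)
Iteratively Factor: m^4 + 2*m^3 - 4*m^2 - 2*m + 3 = (m + 1)*(m^3 + m^2 - 5*m + 3) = (m + 1)*(m + 3)*(m^2 - 2*m + 1) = (m - 1)*(m + 1)*(m + 3)*(m - 1)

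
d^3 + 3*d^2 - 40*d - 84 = (d - 6)*(d + 2)*(d + 7)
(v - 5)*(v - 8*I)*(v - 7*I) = v^3 - 5*v^2 - 15*I*v^2 - 56*v + 75*I*v + 280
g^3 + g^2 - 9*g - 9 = (g - 3)*(g + 1)*(g + 3)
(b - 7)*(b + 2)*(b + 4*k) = b^3 + 4*b^2*k - 5*b^2 - 20*b*k - 14*b - 56*k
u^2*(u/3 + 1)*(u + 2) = u^4/3 + 5*u^3/3 + 2*u^2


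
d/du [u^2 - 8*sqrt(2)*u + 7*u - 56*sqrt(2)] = 2*u - 8*sqrt(2) + 7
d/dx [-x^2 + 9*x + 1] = 9 - 2*x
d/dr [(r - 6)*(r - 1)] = 2*r - 7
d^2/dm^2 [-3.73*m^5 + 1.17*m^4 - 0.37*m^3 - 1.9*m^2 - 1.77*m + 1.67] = -74.6*m^3 + 14.04*m^2 - 2.22*m - 3.8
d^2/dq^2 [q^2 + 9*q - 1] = 2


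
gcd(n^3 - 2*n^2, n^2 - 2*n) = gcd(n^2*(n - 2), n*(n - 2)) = n^2 - 2*n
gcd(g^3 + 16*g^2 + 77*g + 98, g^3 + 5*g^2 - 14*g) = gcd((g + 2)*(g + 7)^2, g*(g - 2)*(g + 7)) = g + 7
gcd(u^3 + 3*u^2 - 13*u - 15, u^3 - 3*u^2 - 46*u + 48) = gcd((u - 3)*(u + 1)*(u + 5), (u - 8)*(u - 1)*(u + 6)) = 1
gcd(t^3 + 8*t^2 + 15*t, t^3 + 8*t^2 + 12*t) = t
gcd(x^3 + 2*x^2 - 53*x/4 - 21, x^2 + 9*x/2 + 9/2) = x + 3/2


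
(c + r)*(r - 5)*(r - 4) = c*r^2 - 9*c*r + 20*c + r^3 - 9*r^2 + 20*r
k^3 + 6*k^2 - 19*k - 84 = (k - 4)*(k + 3)*(k + 7)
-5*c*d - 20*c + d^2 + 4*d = (-5*c + d)*(d + 4)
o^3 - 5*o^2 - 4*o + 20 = (o - 5)*(o - 2)*(o + 2)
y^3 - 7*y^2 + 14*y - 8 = (y - 4)*(y - 2)*(y - 1)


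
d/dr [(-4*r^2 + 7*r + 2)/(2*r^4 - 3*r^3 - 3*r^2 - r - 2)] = (16*r^5 - 54*r^4 + 26*r^3 + 43*r^2 + 28*r - 12)/(4*r^8 - 12*r^7 - 3*r^6 + 14*r^5 + 7*r^4 + 18*r^3 + 13*r^2 + 4*r + 4)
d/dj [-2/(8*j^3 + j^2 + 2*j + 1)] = 4*(12*j^2 + j + 1)/(8*j^3 + j^2 + 2*j + 1)^2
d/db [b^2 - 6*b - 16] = 2*b - 6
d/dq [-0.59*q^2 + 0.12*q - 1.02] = 0.12 - 1.18*q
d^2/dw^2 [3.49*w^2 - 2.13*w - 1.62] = 6.98000000000000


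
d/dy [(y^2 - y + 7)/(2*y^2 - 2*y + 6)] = (2 - 4*y)/(y^2 - y + 3)^2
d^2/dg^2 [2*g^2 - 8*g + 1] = 4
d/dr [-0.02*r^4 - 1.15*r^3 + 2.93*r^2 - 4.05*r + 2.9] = -0.08*r^3 - 3.45*r^2 + 5.86*r - 4.05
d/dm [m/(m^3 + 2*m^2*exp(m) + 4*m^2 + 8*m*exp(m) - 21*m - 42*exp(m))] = (m^3 + 2*m^2*exp(m) + 4*m^2 - m*(2*m^2*exp(m) + 3*m^2 + 12*m*exp(m) + 8*m - 34*exp(m) - 21) + 8*m*exp(m) - 21*m - 42*exp(m))/(m^3 + 2*m^2*exp(m) + 4*m^2 + 8*m*exp(m) - 21*m - 42*exp(m))^2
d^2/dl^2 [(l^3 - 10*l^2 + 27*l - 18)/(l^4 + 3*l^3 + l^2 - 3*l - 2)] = 2*(l^4 - 29*l^3 + 42*l^2 + 388*l + 400)/(l^7 + 10*l^6 + 42*l^5 + 96*l^4 + 129*l^3 + 102*l^2 + 44*l + 8)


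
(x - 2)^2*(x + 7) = x^3 + 3*x^2 - 24*x + 28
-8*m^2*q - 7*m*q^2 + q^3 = q*(-8*m + q)*(m + q)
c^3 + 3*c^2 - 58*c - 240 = (c - 8)*(c + 5)*(c + 6)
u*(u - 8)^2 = u^3 - 16*u^2 + 64*u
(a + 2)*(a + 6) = a^2 + 8*a + 12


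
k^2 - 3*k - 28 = (k - 7)*(k + 4)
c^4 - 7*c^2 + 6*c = c*(c - 2)*(c - 1)*(c + 3)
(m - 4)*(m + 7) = m^2 + 3*m - 28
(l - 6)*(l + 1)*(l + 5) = l^3 - 31*l - 30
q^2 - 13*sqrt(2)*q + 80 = (q - 8*sqrt(2))*(q - 5*sqrt(2))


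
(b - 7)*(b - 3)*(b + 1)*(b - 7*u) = b^4 - 7*b^3*u - 9*b^3 + 63*b^2*u + 11*b^2 - 77*b*u + 21*b - 147*u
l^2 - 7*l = l*(l - 7)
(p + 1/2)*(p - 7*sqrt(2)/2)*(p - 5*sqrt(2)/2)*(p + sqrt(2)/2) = p^4 - 11*sqrt(2)*p^3/2 + p^3/2 - 11*sqrt(2)*p^2/4 + 23*p^2/2 + 23*p/4 + 35*sqrt(2)*p/4 + 35*sqrt(2)/8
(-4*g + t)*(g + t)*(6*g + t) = -24*g^3 - 22*g^2*t + 3*g*t^2 + t^3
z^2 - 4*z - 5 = (z - 5)*(z + 1)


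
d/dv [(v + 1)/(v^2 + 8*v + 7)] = -1/(v^2 + 14*v + 49)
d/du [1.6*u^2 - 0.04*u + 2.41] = 3.2*u - 0.04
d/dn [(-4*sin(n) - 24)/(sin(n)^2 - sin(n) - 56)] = 4*(sin(n)^2 + 12*sin(n) + 50)*cos(n)/(sin(n) + cos(n)^2 + 55)^2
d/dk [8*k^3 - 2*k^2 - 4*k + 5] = 24*k^2 - 4*k - 4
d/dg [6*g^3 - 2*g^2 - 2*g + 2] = 18*g^2 - 4*g - 2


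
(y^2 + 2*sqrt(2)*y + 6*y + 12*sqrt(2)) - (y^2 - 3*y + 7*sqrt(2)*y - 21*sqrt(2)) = -5*sqrt(2)*y + 9*y + 33*sqrt(2)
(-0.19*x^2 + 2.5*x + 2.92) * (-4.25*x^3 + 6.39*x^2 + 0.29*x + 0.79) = 0.8075*x^5 - 11.8391*x^4 + 3.5099*x^3 + 19.2337*x^2 + 2.8218*x + 2.3068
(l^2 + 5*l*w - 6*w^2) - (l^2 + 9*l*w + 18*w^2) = -4*l*w - 24*w^2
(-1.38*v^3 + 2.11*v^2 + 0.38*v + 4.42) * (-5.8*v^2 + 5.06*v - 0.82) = 8.004*v^5 - 19.2208*v^4 + 9.6042*v^3 - 25.4434*v^2 + 22.0536*v - 3.6244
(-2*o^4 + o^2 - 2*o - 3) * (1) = -2*o^4 + o^2 - 2*o - 3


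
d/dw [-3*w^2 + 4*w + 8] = 4 - 6*w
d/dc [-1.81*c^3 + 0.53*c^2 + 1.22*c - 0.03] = -5.43*c^2 + 1.06*c + 1.22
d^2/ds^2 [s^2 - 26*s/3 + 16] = 2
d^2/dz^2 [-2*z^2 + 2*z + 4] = -4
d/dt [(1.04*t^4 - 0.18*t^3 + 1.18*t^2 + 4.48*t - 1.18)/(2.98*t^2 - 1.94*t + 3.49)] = (6.1984*t^5 - 6.5892*t^4 + 15.2168*t^3 - 17.5242*t^2 + 15.2692*t + 13.346)/(8.8804*t^4 - 11.5624*t^3 + 24.564*t^2 - 13.5412*t + 12.1801)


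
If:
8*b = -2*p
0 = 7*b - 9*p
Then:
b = 0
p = 0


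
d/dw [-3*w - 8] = -3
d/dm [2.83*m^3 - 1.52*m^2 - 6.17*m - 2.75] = 8.49*m^2 - 3.04*m - 6.17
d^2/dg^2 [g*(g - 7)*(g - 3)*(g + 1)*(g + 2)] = 20*g^3 - 84*g^2 - 42*g + 86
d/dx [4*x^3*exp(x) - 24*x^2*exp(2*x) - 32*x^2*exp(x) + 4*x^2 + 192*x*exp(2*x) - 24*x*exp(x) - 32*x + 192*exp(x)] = 4*x^3*exp(x) - 48*x^2*exp(2*x) - 20*x^2*exp(x) + 336*x*exp(2*x) - 88*x*exp(x) + 8*x + 192*exp(2*x) + 168*exp(x) - 32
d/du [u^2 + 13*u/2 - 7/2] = 2*u + 13/2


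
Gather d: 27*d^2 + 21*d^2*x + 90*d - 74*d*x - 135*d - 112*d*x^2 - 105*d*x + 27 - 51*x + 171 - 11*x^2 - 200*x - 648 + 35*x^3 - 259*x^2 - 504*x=d^2*(21*x + 27) + d*(-112*x^2 - 179*x - 45) + 35*x^3 - 270*x^2 - 755*x - 450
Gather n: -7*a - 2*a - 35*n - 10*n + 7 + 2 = -9*a - 45*n + 9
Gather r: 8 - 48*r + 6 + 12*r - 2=12 - 36*r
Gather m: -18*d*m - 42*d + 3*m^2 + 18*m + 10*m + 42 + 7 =-42*d + 3*m^2 + m*(28 - 18*d) + 49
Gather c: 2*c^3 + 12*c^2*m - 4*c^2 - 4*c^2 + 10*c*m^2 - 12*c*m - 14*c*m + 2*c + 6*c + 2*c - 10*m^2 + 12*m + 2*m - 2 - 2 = 2*c^3 + c^2*(12*m - 8) + c*(10*m^2 - 26*m + 10) - 10*m^2 + 14*m - 4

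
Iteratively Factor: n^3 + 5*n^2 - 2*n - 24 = (n + 3)*(n^2 + 2*n - 8) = (n + 3)*(n + 4)*(n - 2)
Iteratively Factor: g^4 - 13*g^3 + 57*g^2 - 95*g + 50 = (g - 5)*(g^3 - 8*g^2 + 17*g - 10) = (g - 5)*(g - 1)*(g^2 - 7*g + 10) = (g - 5)*(g - 2)*(g - 1)*(g - 5)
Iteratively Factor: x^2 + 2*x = (x + 2)*(x)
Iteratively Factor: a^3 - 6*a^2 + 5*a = (a)*(a^2 - 6*a + 5) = a*(a - 1)*(a - 5)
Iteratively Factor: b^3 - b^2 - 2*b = (b - 2)*(b^2 + b) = b*(b - 2)*(b + 1)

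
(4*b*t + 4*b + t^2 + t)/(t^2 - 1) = (4*b + t)/(t - 1)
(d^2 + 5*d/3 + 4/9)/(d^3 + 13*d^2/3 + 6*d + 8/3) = (d + 1/3)/(d^2 + 3*d + 2)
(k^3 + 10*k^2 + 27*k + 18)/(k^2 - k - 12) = (k^2 + 7*k + 6)/(k - 4)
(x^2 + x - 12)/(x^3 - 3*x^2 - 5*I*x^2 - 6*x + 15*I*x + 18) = (x + 4)/(x^2 - 5*I*x - 6)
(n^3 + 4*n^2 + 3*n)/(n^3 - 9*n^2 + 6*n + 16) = n*(n + 3)/(n^2 - 10*n + 16)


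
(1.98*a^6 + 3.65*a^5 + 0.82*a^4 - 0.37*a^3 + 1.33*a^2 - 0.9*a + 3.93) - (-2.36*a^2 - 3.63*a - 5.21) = 1.98*a^6 + 3.65*a^5 + 0.82*a^4 - 0.37*a^3 + 3.69*a^2 + 2.73*a + 9.14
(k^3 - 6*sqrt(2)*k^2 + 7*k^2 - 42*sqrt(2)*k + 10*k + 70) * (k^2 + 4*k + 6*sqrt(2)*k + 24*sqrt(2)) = k^5 + 11*k^4 - 34*k^3 - 682*k^2 + 60*sqrt(2)*k^2 - 1736*k + 660*sqrt(2)*k + 1680*sqrt(2)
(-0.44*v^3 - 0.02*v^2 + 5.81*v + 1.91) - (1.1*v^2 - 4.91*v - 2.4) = -0.44*v^3 - 1.12*v^2 + 10.72*v + 4.31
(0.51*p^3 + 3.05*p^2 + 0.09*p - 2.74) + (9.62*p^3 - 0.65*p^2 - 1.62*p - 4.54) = 10.13*p^3 + 2.4*p^2 - 1.53*p - 7.28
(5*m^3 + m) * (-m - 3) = -5*m^4 - 15*m^3 - m^2 - 3*m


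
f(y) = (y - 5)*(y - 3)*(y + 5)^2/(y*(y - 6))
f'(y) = (y - 5)*(y - 3)*(2*y + 10)/(y*(y - 6)) + (y - 5)*(y + 5)^2/(y*(y - 6)) + (y - 3)*(y + 5)^2/(y*(y - 6)) - (y - 5)*(y - 3)*(y + 5)^2/(y*(y - 6)^2) - (y - 5)*(y - 3)*(y + 5)^2/(y^2*(y - 6)) = 2*(y^5 - 8*y^4 - 12*y^3 + 145*y^2 - 375*y + 1125)/(y^2*(y^2 - 12*y + 36))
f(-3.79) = 2.36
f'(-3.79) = 4.14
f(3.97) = 9.97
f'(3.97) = 5.22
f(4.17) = 10.70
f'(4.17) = 1.87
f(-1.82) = 23.36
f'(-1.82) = 22.24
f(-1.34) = 37.47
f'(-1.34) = 39.00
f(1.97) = -19.10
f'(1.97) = 24.32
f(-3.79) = 2.36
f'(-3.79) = 4.14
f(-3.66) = 2.93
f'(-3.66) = 4.70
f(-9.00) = 19.91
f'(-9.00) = -9.50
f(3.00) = 0.00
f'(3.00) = 14.22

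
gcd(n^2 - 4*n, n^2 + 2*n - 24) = n - 4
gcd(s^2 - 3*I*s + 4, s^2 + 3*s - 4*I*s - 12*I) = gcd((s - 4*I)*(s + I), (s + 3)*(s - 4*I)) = s - 4*I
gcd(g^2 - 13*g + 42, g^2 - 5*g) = 1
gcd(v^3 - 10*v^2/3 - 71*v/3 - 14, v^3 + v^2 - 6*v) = v + 3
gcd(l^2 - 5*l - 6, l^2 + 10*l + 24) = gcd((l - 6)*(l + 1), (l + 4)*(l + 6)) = 1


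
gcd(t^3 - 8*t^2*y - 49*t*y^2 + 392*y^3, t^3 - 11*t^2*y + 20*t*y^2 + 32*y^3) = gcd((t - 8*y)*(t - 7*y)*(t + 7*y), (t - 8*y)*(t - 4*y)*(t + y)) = -t + 8*y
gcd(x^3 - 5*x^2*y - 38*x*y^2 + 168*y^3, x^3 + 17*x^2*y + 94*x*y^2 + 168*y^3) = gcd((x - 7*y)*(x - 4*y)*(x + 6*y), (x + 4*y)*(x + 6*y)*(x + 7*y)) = x + 6*y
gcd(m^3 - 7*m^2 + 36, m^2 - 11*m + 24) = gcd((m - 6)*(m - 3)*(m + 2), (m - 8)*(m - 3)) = m - 3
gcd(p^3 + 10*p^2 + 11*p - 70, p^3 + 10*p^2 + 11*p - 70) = p^3 + 10*p^2 + 11*p - 70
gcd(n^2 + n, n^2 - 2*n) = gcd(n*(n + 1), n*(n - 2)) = n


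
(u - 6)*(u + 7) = u^2 + u - 42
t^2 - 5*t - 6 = (t - 6)*(t + 1)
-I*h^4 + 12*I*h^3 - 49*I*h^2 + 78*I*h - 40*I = (h - 5)*(h - 4)*(h - 2)*(-I*h + I)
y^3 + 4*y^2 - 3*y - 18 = (y - 2)*(y + 3)^2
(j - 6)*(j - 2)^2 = j^3 - 10*j^2 + 28*j - 24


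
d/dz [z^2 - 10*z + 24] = 2*z - 10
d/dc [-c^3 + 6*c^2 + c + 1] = -3*c^2 + 12*c + 1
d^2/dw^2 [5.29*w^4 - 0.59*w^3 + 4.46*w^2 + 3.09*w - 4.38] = 63.48*w^2 - 3.54*w + 8.92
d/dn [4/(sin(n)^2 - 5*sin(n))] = 4*(5 - 2*sin(n))*cos(n)/((sin(n) - 5)^2*sin(n)^2)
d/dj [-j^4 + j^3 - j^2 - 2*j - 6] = -4*j^3 + 3*j^2 - 2*j - 2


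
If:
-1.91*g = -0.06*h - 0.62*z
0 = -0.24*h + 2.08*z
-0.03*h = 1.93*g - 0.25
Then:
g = 0.11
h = 1.53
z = 0.18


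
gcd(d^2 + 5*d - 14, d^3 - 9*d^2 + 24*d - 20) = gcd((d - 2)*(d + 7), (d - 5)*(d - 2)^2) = d - 2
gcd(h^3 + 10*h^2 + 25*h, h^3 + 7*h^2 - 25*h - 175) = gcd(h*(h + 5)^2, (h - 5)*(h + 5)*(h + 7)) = h + 5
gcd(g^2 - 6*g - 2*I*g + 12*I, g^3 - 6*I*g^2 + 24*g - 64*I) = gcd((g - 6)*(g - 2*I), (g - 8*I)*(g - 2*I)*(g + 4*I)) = g - 2*I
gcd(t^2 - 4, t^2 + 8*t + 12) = t + 2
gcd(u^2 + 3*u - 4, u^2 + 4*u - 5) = u - 1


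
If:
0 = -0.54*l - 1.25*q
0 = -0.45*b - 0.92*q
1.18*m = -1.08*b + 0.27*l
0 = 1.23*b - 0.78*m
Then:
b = 0.00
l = 0.00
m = 0.00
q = 0.00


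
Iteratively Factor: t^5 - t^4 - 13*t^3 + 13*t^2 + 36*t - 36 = (t - 2)*(t^4 + t^3 - 11*t^2 - 9*t + 18) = (t - 2)*(t + 3)*(t^3 - 2*t^2 - 5*t + 6) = (t - 2)*(t - 1)*(t + 3)*(t^2 - t - 6) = (t - 3)*(t - 2)*(t - 1)*(t + 3)*(t + 2)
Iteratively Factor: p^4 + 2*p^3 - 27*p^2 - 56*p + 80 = (p + 4)*(p^3 - 2*p^2 - 19*p + 20) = (p - 1)*(p + 4)*(p^2 - p - 20) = (p - 5)*(p - 1)*(p + 4)*(p + 4)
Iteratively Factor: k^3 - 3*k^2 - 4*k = (k - 4)*(k^2 + k) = k*(k - 4)*(k + 1)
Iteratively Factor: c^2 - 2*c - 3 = (c - 3)*(c + 1)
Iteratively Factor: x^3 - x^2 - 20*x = (x + 4)*(x^2 - 5*x) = x*(x + 4)*(x - 5)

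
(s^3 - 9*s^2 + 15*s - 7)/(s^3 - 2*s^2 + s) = (s - 7)/s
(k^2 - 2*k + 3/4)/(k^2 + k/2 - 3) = (k - 1/2)/(k + 2)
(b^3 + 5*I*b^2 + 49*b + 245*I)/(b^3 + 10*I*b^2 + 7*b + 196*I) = (b^2 - 2*I*b + 35)/(b^2 + 3*I*b + 28)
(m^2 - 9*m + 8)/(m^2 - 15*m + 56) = (m - 1)/(m - 7)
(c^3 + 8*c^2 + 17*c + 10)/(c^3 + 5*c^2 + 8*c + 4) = (c + 5)/(c + 2)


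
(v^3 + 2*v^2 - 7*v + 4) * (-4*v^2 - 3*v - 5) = -4*v^5 - 11*v^4 + 17*v^3 - 5*v^2 + 23*v - 20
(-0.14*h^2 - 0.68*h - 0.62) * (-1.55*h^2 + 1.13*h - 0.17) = 0.217*h^4 + 0.8958*h^3 + 0.2164*h^2 - 0.585*h + 0.1054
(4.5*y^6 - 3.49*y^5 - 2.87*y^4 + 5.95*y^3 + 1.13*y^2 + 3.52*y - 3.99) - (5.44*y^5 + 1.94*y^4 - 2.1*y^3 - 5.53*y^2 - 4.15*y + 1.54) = 4.5*y^6 - 8.93*y^5 - 4.81*y^4 + 8.05*y^3 + 6.66*y^2 + 7.67*y - 5.53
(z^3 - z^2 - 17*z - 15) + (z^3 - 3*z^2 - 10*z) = 2*z^3 - 4*z^2 - 27*z - 15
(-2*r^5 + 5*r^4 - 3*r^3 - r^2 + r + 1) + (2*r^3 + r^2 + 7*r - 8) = -2*r^5 + 5*r^4 - r^3 + 8*r - 7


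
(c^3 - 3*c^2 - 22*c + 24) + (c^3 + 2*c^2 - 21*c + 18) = 2*c^3 - c^2 - 43*c + 42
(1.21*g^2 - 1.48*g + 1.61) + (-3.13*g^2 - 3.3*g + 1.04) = -1.92*g^2 - 4.78*g + 2.65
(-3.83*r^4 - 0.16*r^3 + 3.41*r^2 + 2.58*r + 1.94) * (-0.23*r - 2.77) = 0.8809*r^5 + 10.6459*r^4 - 0.3411*r^3 - 10.0391*r^2 - 7.5928*r - 5.3738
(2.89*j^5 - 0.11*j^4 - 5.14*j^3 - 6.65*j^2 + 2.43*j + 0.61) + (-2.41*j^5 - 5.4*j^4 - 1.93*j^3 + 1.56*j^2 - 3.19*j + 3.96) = 0.48*j^5 - 5.51*j^4 - 7.07*j^3 - 5.09*j^2 - 0.76*j + 4.57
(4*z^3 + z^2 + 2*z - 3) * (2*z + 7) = 8*z^4 + 30*z^3 + 11*z^2 + 8*z - 21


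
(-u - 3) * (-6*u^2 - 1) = 6*u^3 + 18*u^2 + u + 3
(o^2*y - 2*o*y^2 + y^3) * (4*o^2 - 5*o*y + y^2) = 4*o^4*y - 13*o^3*y^2 + 15*o^2*y^3 - 7*o*y^4 + y^5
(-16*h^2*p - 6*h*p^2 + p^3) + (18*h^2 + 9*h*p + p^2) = -16*h^2*p + 18*h^2 - 6*h*p^2 + 9*h*p + p^3 + p^2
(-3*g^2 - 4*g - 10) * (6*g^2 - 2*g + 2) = -18*g^4 - 18*g^3 - 58*g^2 + 12*g - 20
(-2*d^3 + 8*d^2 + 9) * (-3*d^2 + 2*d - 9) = 6*d^5 - 28*d^4 + 34*d^3 - 99*d^2 + 18*d - 81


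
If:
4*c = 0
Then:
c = 0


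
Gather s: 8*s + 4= 8*s + 4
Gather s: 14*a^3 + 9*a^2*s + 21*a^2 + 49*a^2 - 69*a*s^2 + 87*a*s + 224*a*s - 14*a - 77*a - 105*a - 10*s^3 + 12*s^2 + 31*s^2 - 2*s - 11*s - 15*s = 14*a^3 + 70*a^2 - 196*a - 10*s^3 + s^2*(43 - 69*a) + s*(9*a^2 + 311*a - 28)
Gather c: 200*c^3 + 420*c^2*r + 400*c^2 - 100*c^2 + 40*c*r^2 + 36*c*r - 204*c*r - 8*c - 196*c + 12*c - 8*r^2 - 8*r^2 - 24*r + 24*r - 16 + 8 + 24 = 200*c^3 + c^2*(420*r + 300) + c*(40*r^2 - 168*r - 192) - 16*r^2 + 16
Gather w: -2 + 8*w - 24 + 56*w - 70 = 64*w - 96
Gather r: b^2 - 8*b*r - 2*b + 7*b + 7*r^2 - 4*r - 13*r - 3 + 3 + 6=b^2 + 5*b + 7*r^2 + r*(-8*b - 17) + 6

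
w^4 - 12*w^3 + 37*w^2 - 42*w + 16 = (w - 8)*(w - 2)*(w - 1)^2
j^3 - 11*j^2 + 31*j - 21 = (j - 7)*(j - 3)*(j - 1)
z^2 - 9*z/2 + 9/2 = (z - 3)*(z - 3/2)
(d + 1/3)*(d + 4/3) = d^2 + 5*d/3 + 4/9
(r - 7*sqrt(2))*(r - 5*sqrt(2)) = r^2 - 12*sqrt(2)*r + 70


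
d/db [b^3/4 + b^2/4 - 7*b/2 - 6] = 3*b^2/4 + b/2 - 7/2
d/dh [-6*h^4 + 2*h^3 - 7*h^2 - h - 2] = -24*h^3 + 6*h^2 - 14*h - 1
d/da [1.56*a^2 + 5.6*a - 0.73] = 3.12*a + 5.6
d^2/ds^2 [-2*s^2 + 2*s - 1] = -4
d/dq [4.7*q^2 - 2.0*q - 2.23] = 9.4*q - 2.0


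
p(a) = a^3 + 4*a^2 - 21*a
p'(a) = 3*a^2 + 8*a - 21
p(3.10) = 3.13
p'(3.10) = 32.63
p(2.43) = -13.06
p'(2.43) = 16.15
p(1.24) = -17.98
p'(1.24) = -6.47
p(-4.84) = 81.96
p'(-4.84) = 10.56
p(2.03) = -17.78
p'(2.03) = 7.60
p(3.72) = 28.71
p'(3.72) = 50.28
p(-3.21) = 75.55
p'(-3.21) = -15.77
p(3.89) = 37.70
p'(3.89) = 55.52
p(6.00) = 234.00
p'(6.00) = 135.00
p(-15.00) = -2160.00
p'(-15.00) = 534.00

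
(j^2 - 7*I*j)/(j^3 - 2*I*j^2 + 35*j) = 1/(j + 5*I)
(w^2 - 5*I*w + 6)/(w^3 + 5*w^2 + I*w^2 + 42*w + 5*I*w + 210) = (w + I)/(w^2 + w*(5 + 7*I) + 35*I)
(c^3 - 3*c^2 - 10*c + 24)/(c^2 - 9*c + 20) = (c^2 + c - 6)/(c - 5)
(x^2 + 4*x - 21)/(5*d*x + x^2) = (x^2 + 4*x - 21)/(x*(5*d + x))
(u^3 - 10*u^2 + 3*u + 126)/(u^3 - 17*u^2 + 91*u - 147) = (u^2 - 3*u - 18)/(u^2 - 10*u + 21)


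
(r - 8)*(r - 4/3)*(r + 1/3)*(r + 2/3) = r^4 - 25*r^3/3 + 14*r^2/9 + 232*r/27 + 64/27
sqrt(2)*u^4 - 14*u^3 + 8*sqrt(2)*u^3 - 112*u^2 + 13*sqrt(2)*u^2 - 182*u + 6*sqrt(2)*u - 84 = (u + 1)*(u + 6)*(u - 7*sqrt(2))*(sqrt(2)*u + sqrt(2))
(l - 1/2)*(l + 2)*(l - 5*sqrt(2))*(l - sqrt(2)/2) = l^4 - 11*sqrt(2)*l^3/2 + 3*l^3/2 - 33*sqrt(2)*l^2/4 + 4*l^2 + 15*l/2 + 11*sqrt(2)*l/2 - 5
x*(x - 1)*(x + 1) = x^3 - x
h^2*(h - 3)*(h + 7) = h^4 + 4*h^3 - 21*h^2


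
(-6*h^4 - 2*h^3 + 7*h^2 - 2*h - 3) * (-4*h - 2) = 24*h^5 + 20*h^4 - 24*h^3 - 6*h^2 + 16*h + 6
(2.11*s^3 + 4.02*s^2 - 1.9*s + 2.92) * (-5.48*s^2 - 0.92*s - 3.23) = -11.5628*s^5 - 23.9708*s^4 - 0.101699999999999*s^3 - 27.2382*s^2 + 3.4506*s - 9.4316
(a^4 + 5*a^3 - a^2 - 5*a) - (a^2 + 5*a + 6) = a^4 + 5*a^3 - 2*a^2 - 10*a - 6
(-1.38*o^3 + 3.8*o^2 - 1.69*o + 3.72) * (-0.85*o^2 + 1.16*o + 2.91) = 1.173*o^5 - 4.8308*o^4 + 1.8287*o^3 + 5.9356*o^2 - 0.6027*o + 10.8252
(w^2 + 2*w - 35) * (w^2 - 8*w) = w^4 - 6*w^3 - 51*w^2 + 280*w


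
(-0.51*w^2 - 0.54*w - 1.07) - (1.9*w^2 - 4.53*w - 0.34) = -2.41*w^2 + 3.99*w - 0.73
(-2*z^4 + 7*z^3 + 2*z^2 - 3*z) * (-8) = 16*z^4 - 56*z^3 - 16*z^2 + 24*z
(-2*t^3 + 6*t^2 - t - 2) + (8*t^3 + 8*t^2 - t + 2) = 6*t^3 + 14*t^2 - 2*t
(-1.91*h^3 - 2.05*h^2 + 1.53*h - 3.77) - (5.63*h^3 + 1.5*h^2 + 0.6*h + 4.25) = -7.54*h^3 - 3.55*h^2 + 0.93*h - 8.02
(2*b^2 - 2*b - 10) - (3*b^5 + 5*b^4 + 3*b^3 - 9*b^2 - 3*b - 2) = -3*b^5 - 5*b^4 - 3*b^3 + 11*b^2 + b - 8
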